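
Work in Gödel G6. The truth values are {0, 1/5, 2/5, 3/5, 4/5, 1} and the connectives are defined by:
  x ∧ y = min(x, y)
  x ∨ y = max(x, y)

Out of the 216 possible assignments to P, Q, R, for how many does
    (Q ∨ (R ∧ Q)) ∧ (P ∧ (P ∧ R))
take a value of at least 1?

value 1: 1 assignment (counts)
value 4/5: 7 assignments
value 3/5: 19 assignments
value 2/5: 37 assignments
value 1/5: 61 assignments
value 0: 91 assignments
So 1 of the 216 assignments meets the threshold.

1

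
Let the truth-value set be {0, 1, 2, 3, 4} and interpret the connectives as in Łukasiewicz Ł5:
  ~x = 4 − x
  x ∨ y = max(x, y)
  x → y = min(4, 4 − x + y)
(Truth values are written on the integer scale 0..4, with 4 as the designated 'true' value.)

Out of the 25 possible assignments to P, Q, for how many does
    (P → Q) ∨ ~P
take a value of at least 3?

value 4: 15 assignments (counts)
value 3: 4 assignments (counts)
value 2: 3 assignments
value 1: 2 assignments
value 0: 1 assignment
So 19 of the 25 assignments meet the threshold.

19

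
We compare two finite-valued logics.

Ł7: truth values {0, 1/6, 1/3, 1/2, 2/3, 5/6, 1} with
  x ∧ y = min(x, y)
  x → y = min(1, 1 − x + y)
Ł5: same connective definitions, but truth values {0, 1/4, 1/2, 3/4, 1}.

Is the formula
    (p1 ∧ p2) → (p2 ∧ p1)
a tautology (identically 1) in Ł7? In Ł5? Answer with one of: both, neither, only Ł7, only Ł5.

both

In Ł7: every assignment gives 1 — tautology.
In Ł5: every assignment gives 1 — tautology.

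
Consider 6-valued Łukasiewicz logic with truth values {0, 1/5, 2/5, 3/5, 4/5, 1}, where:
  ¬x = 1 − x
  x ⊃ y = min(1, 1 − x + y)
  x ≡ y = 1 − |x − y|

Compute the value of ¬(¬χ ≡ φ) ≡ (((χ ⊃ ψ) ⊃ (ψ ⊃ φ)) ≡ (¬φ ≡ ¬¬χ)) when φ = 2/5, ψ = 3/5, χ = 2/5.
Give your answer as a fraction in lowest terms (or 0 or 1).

¬χ = ¬2/5 = 3/5
¬χ ≡ φ = 3/5 ≡ 2/5 = 4/5
¬(¬χ ≡ φ) = ¬4/5 = 1/5
χ ⊃ ψ = 2/5 ⊃ 3/5 = 1
ψ ⊃ φ = 3/5 ⊃ 2/5 = 4/5
(χ ⊃ ψ) ⊃ (ψ ⊃ φ) = 1 ⊃ 4/5 = 4/5
¬φ = ¬2/5 = 3/5
¬χ = ¬2/5 = 3/5
¬¬χ = ¬3/5 = 2/5
¬φ ≡ ¬¬χ = 3/5 ≡ 2/5 = 4/5
((χ ⊃ ψ) ⊃ (ψ ⊃ φ)) ≡ (¬φ ≡ ¬¬χ) = 4/5 ≡ 4/5 = 1
¬(¬χ ≡ φ) ≡ (((χ ⊃ ψ) ⊃ (ψ ⊃ φ)) ≡ (¬φ ≡ ¬¬χ)) = 1/5 ≡ 1 = 1/5

1/5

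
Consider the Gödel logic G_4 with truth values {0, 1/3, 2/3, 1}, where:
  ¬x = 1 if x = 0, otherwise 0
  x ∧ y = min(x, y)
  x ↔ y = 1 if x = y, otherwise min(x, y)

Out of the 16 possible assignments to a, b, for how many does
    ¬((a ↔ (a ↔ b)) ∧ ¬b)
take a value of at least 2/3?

16

a = 0, b = 0 ↦ 1  ≥
a = 0, b = 1/3 ↦ 1  ≥
a = 0, b = 2/3 ↦ 1  ≥
a = 0, b = 1 ↦ 1  ≥
a = 1/3, b = 0 ↦ 1  ≥
a = 1/3, b = 1/3 ↦ 1  ≥
a = 1/3, b = 2/3 ↦ 1  ≥
a = 1/3, b = 1 ↦ 1  ≥
a = 2/3, b = 0 ↦ 1  ≥
a = 2/3, b = 1/3 ↦ 1  ≥
a = 2/3, b = 2/3 ↦ 1  ≥
a = 2/3, b = 1 ↦ 1  ≥
a = 1, b = 0 ↦ 1  ≥
a = 1, b = 1/3 ↦ 1  ≥
a = 1, b = 2/3 ↦ 1  ≥
a = 1, b = 1 ↦ 1  ≥
So 16 of the 16 assignments meet the threshold.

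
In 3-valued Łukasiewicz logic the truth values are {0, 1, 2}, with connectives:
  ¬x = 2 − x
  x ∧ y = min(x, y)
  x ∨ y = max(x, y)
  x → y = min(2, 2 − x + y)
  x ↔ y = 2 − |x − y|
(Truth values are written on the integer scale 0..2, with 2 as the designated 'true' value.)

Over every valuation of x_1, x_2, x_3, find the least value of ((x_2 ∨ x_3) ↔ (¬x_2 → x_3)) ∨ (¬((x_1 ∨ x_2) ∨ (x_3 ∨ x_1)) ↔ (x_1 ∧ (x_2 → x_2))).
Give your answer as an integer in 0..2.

1

Take x_1 = 0, x_2 = 1, x_3 = 1:
x_2 ∨ x_3 = 1 ∨ 1 = 1
¬x_2 = ¬1 = 1
¬x_2 → x_3 = 1 → 1 = 2
(x_2 ∨ x_3) ↔ (¬x_2 → x_3) = 1 ↔ 2 = 1
x_1 ∨ x_2 = 0 ∨ 1 = 1
x_3 ∨ x_1 = 1 ∨ 0 = 1
(x_1 ∨ x_2) ∨ (x_3 ∨ x_1) = 1 ∨ 1 = 1
¬((x_1 ∨ x_2) ∨ (x_3 ∨ x_1)) = ¬1 = 1
x_2 → x_2 = 1 → 1 = 2
x_1 ∧ (x_2 → x_2) = 0 ∧ 2 = 0
¬((x_1 ∨ x_2) ∨ (x_3 ∨ x_1)) ↔ (x_1 ∧ (x_2 → x_2)) = 1 ↔ 0 = 1
((x_2 ∨ x_3) ↔ (¬x_2 → x_3)) ∨ (¬((x_1 ∨ x_2) ∨ (x_3 ∨ x_1)) ↔ (x_1 ∧ (x_2 → x_2))) = 1 ∨ 1 = 1
No assignment yields a value below 1, so this is the minimum.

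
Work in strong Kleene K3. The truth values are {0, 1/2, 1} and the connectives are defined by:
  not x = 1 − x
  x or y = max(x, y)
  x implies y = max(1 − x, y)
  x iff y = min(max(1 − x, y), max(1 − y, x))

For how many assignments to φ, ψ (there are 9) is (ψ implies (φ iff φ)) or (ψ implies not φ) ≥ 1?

φ = 0, ψ = 0 ↦ 1  ≥
φ = 0, ψ = 1/2 ↦ 1  ≥
φ = 0, ψ = 1 ↦ 1  ≥
φ = 1/2, ψ = 0 ↦ 1  ≥
φ = 1/2, ψ = 1/2 ↦ 1/2  <
φ = 1/2, ψ = 1 ↦ 1/2  <
φ = 1, ψ = 0 ↦ 1  ≥
φ = 1, ψ = 1/2 ↦ 1  ≥
φ = 1, ψ = 1 ↦ 1  ≥
So 7 of the 9 assignments meet the threshold.

7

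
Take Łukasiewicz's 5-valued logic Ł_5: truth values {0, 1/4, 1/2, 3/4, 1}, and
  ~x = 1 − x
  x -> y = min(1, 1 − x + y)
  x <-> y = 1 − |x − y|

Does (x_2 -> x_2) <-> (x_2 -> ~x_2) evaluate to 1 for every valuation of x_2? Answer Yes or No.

Counterexample: take x_2 = 3/4.
x_2 -> x_2 = 3/4 -> 3/4 = 1
~x_2 = ~3/4 = 1/4
x_2 -> ~x_2 = 3/4 -> 1/4 = 1/2
(x_2 -> x_2) <-> (x_2 -> ~x_2) = 1 <-> 1/2 = 1/2
This gives 1/2 ≠ 1.

No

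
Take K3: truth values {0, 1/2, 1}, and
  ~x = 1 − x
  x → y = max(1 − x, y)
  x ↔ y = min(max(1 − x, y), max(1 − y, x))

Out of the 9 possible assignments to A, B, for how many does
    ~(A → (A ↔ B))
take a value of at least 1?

A = 0, B = 0 ↦ 0  <
A = 0, B = 1/2 ↦ 0  <
A = 0, B = 1 ↦ 0  <
A = 1/2, B = 0 ↦ 1/2  <
A = 1/2, B = 1/2 ↦ 1/2  <
A = 1/2, B = 1 ↦ 1/2  <
A = 1, B = 0 ↦ 1  ≥
A = 1, B = 1/2 ↦ 1/2  <
A = 1, B = 1 ↦ 0  <
So 1 of the 9 assignments meets the threshold.

1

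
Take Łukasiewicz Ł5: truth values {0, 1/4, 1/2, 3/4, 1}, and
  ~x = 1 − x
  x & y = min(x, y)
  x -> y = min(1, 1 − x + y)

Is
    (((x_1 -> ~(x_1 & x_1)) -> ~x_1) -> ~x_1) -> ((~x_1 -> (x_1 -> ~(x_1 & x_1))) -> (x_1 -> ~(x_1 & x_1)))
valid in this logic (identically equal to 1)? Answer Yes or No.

Yes

x_1 = 0 ↦ 1
x_1 = 1/4 ↦ 1
x_1 = 1/2 ↦ 1
x_1 = 3/4 ↦ 1
x_1 = 1 ↦ 1
Every assignment gives a value ≥ 1.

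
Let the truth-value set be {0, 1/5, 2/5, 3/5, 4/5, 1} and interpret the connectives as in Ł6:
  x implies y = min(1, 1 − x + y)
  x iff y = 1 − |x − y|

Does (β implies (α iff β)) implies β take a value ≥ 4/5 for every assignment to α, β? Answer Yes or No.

Counterexample: take α = 0, β = 0.
α iff β = 0 iff 0 = 1
β implies (α iff β) = 0 implies 1 = 1
(β implies (α iff β)) implies β = 1 implies 0 = 0
This gives 0, which is below 4/5.

No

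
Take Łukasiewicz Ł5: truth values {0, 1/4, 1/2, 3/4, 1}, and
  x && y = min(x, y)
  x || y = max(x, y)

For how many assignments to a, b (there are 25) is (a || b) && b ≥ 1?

value 1: 5 assignments (counts)
value 3/4: 5 assignments
value 1/2: 5 assignments
value 1/4: 5 assignments
value 0: 5 assignments
So 5 of the 25 assignments meet the threshold.

5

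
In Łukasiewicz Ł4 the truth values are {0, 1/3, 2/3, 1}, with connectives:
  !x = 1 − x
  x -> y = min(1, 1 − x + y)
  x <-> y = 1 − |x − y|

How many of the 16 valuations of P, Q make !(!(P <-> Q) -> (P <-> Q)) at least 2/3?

P = 0, Q = 0 ↦ 0  <
P = 0, Q = 1/3 ↦ 0  <
P = 0, Q = 2/3 ↦ 1/3  <
P = 0, Q = 1 ↦ 1  ≥
P = 1/3, Q = 0 ↦ 0  <
P = 1/3, Q = 1/3 ↦ 0  <
P = 1/3, Q = 2/3 ↦ 0  <
P = 1/3, Q = 1 ↦ 1/3  <
P = 2/3, Q = 0 ↦ 1/3  <
P = 2/3, Q = 1/3 ↦ 0  <
P = 2/3, Q = 2/3 ↦ 0  <
P = 2/3, Q = 1 ↦ 0  <
P = 1, Q = 0 ↦ 1  ≥
P = 1, Q = 1/3 ↦ 1/3  <
P = 1, Q = 2/3 ↦ 0  <
P = 1, Q = 1 ↦ 0  <
So 2 of the 16 assignments meet the threshold.

2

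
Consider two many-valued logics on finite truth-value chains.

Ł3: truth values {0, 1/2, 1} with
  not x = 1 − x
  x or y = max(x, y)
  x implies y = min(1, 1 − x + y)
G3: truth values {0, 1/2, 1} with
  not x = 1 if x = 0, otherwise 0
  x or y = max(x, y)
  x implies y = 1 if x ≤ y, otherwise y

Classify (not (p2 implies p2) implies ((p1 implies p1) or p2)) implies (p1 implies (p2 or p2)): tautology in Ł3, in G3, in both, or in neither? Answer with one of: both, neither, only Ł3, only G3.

In Ł3: at p1 = 1/2, p2 = 0 the value is 1/2 — not a tautology.
In G3: at p1 = 1/2, p2 = 0 the value is 0 — not a tautology.

neither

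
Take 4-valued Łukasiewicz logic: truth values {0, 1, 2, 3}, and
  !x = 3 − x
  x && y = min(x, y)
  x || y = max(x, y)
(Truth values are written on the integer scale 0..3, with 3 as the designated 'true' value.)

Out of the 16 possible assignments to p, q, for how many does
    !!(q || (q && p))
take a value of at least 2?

p = 0, q = 0 ↦ 0  <
p = 0, q = 1 ↦ 1  <
p = 0, q = 2 ↦ 2  ≥
p = 0, q = 3 ↦ 3  ≥
p = 1, q = 0 ↦ 0  <
p = 1, q = 1 ↦ 1  <
p = 1, q = 2 ↦ 2  ≥
p = 1, q = 3 ↦ 3  ≥
p = 2, q = 0 ↦ 0  <
p = 2, q = 1 ↦ 1  <
p = 2, q = 2 ↦ 2  ≥
p = 2, q = 3 ↦ 3  ≥
p = 3, q = 0 ↦ 0  <
p = 3, q = 1 ↦ 1  <
p = 3, q = 2 ↦ 2  ≥
p = 3, q = 3 ↦ 3  ≥
So 8 of the 16 assignments meet the threshold.

8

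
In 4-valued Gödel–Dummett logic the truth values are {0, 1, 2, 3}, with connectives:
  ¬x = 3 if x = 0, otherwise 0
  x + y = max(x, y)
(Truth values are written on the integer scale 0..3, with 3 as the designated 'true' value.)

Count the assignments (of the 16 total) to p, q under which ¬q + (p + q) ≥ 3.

10

p = 0, q = 0 ↦ 3  ≥
p = 0, q = 1 ↦ 1  <
p = 0, q = 2 ↦ 2  <
p = 0, q = 3 ↦ 3  ≥
p = 1, q = 0 ↦ 3  ≥
p = 1, q = 1 ↦ 1  <
p = 1, q = 2 ↦ 2  <
p = 1, q = 3 ↦ 3  ≥
p = 2, q = 0 ↦ 3  ≥
p = 2, q = 1 ↦ 2  <
p = 2, q = 2 ↦ 2  <
p = 2, q = 3 ↦ 3  ≥
p = 3, q = 0 ↦ 3  ≥
p = 3, q = 1 ↦ 3  ≥
p = 3, q = 2 ↦ 3  ≥
p = 3, q = 3 ↦ 3  ≥
So 10 of the 16 assignments meet the threshold.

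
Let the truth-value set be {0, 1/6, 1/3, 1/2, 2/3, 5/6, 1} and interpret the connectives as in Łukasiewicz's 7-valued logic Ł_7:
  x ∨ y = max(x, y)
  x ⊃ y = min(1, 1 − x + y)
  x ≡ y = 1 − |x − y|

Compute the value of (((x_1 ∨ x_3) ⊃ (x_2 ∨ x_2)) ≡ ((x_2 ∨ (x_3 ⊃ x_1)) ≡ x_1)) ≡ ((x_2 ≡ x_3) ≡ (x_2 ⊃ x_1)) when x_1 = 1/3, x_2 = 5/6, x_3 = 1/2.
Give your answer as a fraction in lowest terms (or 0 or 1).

x_1 ∨ x_3 = 1/3 ∨ 1/2 = 1/2
x_2 ∨ x_2 = 5/6 ∨ 5/6 = 5/6
(x_1 ∨ x_3) ⊃ (x_2 ∨ x_2) = 1/2 ⊃ 5/6 = 1
x_3 ⊃ x_1 = 1/2 ⊃ 1/3 = 5/6
x_2 ∨ (x_3 ⊃ x_1) = 5/6 ∨ 5/6 = 5/6
(x_2 ∨ (x_3 ⊃ x_1)) ≡ x_1 = 5/6 ≡ 1/3 = 1/2
((x_1 ∨ x_3) ⊃ (x_2 ∨ x_2)) ≡ ((x_2 ∨ (x_3 ⊃ x_1)) ≡ x_1) = 1 ≡ 1/2 = 1/2
x_2 ≡ x_3 = 5/6 ≡ 1/2 = 2/3
x_2 ⊃ x_1 = 5/6 ⊃ 1/3 = 1/2
(x_2 ≡ x_3) ≡ (x_2 ⊃ x_1) = 2/3 ≡ 1/2 = 5/6
(((x_1 ∨ x_3) ⊃ (x_2 ∨ x_2)) ≡ ((x_2 ∨ (x_3 ⊃ x_1)) ≡ x_1)) ≡ ((x_2 ≡ x_3) ≡ (x_2 ⊃ x_1)) = 1/2 ≡ 5/6 = 2/3

2/3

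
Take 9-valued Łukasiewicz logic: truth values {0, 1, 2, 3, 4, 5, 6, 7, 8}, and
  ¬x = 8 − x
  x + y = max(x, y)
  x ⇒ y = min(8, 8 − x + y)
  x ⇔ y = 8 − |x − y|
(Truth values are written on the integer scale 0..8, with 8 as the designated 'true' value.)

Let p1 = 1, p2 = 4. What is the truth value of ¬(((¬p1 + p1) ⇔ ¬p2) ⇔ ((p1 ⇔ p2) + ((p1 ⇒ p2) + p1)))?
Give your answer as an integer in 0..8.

3

¬p1 = ¬1 = 7
¬p1 + p1 = 7 + 1 = 7
¬p2 = ¬4 = 4
(¬p1 + p1) ⇔ ¬p2 = 7 ⇔ 4 = 5
p1 ⇔ p2 = 1 ⇔ 4 = 5
p1 ⇒ p2 = 1 ⇒ 4 = 8
(p1 ⇒ p2) + p1 = 8 + 1 = 8
(p1 ⇔ p2) + ((p1 ⇒ p2) + p1) = 5 + 8 = 8
((¬p1 + p1) ⇔ ¬p2) ⇔ ((p1 ⇔ p2) + ((p1 ⇒ p2) + p1)) = 5 ⇔ 8 = 5
¬(((¬p1 + p1) ⇔ ¬p2) ⇔ ((p1 ⇔ p2) + ((p1 ⇒ p2) + p1))) = ¬5 = 3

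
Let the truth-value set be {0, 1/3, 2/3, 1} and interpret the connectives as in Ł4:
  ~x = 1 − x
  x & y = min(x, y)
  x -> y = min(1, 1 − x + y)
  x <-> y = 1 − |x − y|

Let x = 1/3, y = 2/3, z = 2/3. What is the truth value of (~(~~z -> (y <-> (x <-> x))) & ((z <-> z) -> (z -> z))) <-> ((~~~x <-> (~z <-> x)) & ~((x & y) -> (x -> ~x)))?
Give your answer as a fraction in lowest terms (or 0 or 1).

1

~z = ~2/3 = 1/3
~~z = ~1/3 = 2/3
x <-> x = 1/3 <-> 1/3 = 1
y <-> (x <-> x) = 2/3 <-> 1 = 2/3
~~z -> (y <-> (x <-> x)) = 2/3 -> 2/3 = 1
~(~~z -> (y <-> (x <-> x))) = ~1 = 0
z <-> z = 2/3 <-> 2/3 = 1
z -> z = 2/3 -> 2/3 = 1
(z <-> z) -> (z -> z) = 1 -> 1 = 1
~(~~z -> (y <-> (x <-> x))) & ((z <-> z) -> (z -> z)) = 0 & 1 = 0
~x = ~1/3 = 2/3
~~x = ~2/3 = 1/3
~~~x = ~1/3 = 2/3
~z = ~2/3 = 1/3
~z <-> x = 1/3 <-> 1/3 = 1
~~~x <-> (~z <-> x) = 2/3 <-> 1 = 2/3
x & y = 1/3 & 2/3 = 1/3
~x = ~1/3 = 2/3
x -> ~x = 1/3 -> 2/3 = 1
(x & y) -> (x -> ~x) = 1/3 -> 1 = 1
~((x & y) -> (x -> ~x)) = ~1 = 0
(~~~x <-> (~z <-> x)) & ~((x & y) -> (x -> ~x)) = 2/3 & 0 = 0
(~(~~z -> (y <-> (x <-> x))) & ((z <-> z) -> (z -> z))) <-> ((~~~x <-> (~z <-> x)) & ~((x & y) -> (x -> ~x))) = 0 <-> 0 = 1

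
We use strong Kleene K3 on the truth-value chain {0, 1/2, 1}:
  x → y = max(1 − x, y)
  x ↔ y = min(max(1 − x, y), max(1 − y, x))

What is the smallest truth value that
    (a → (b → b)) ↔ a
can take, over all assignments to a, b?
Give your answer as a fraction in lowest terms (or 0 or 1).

0

Take a = 0, b = 0:
b → b = 0 → 0 = 1
a → (b → b) = 0 → 1 = 1
(a → (b → b)) ↔ a = 1 ↔ 0 = 0
No assignment yields a value below 0, so this is the minimum.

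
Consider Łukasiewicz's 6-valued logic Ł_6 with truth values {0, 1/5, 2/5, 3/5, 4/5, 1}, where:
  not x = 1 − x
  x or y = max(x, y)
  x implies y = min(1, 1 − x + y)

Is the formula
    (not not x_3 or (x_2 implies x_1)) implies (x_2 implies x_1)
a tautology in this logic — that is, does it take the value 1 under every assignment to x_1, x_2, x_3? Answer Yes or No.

No

Counterexample: take x_1 = 0, x_2 = 1/5, x_3 = 1.
not x_3 = not 1 = 0
not not x_3 = not 0 = 1
x_2 implies x_1 = 1/5 implies 0 = 4/5
not not x_3 or (x_2 implies x_1) = 1 or 4/5 = 1
(not not x_3 or (x_2 implies x_1)) implies (x_2 implies x_1) = 1 implies 4/5 = 4/5
This gives 4/5 ≠ 1.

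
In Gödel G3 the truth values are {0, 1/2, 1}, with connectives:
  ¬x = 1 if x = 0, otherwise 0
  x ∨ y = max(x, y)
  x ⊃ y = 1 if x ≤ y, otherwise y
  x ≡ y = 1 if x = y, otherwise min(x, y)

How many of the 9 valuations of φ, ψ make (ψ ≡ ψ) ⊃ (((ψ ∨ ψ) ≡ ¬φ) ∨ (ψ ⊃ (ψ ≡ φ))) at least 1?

φ = 0, ψ = 0 ↦ 1  ≥
φ = 0, ψ = 1/2 ↦ 1/2  <
φ = 0, ψ = 1 ↦ 1  ≥
φ = 1/2, ψ = 0 ↦ 1  ≥
φ = 1/2, ψ = 1/2 ↦ 1  ≥
φ = 1/2, ψ = 1 ↦ 1/2  <
φ = 1, ψ = 0 ↦ 1  ≥
φ = 1, ψ = 1/2 ↦ 1  ≥
φ = 1, ψ = 1 ↦ 1  ≥
So 7 of the 9 assignments meet the threshold.

7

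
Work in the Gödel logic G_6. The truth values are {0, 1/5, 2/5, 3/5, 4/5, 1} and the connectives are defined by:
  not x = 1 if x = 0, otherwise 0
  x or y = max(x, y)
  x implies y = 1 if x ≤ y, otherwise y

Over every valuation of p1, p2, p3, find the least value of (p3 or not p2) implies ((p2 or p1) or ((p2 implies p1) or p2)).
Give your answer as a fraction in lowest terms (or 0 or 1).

1/5

Take p1 = 0, p2 = 1/5, p3 = 2/5:
not p2 = not 1/5 = 0
p3 or not p2 = 2/5 or 0 = 2/5
p2 or p1 = 1/5 or 0 = 1/5
p2 implies p1 = 1/5 implies 0 = 0
(p2 implies p1) or p2 = 0 or 1/5 = 1/5
(p2 or p1) or ((p2 implies p1) or p2) = 1/5 or 1/5 = 1/5
(p3 or not p2) implies ((p2 or p1) or ((p2 implies p1) or p2)) = 2/5 implies 1/5 = 1/5
No assignment yields a value below 1/5, so this is the minimum.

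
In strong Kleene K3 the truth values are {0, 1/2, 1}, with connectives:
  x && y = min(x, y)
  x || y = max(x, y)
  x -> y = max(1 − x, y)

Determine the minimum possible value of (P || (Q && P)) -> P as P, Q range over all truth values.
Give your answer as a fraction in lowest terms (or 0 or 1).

1/2

Take P = 1/2, Q = 0:
Q && P = 0 && 1/2 = 0
P || (Q && P) = 1/2 || 0 = 1/2
(P || (Q && P)) -> P = 1/2 -> 1/2 = 1/2
No assignment yields a value below 1/2, so this is the minimum.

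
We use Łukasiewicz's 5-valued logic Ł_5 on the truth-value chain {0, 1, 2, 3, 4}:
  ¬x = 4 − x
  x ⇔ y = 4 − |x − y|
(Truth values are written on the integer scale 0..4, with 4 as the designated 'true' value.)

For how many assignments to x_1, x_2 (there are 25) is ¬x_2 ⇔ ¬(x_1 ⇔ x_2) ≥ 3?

value 4: 7 assignments (counts)
value 3: 7 assignments (counts)
value 2: 6 assignments
value 1: 3 assignments
value 0: 2 assignments
So 14 of the 25 assignments meet the threshold.

14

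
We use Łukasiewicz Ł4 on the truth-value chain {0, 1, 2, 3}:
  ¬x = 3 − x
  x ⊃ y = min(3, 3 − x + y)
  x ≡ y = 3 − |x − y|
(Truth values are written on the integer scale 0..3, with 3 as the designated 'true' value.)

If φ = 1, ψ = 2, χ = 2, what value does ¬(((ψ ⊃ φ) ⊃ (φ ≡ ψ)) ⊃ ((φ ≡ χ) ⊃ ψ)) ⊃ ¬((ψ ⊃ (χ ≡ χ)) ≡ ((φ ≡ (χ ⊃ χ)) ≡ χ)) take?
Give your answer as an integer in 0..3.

ψ ⊃ φ = 2 ⊃ 1 = 2
φ ≡ ψ = 1 ≡ 2 = 2
(ψ ⊃ φ) ⊃ (φ ≡ ψ) = 2 ⊃ 2 = 3
φ ≡ χ = 1 ≡ 2 = 2
(φ ≡ χ) ⊃ ψ = 2 ⊃ 2 = 3
((ψ ⊃ φ) ⊃ (φ ≡ ψ)) ⊃ ((φ ≡ χ) ⊃ ψ) = 3 ⊃ 3 = 3
¬(((ψ ⊃ φ) ⊃ (φ ≡ ψ)) ⊃ ((φ ≡ χ) ⊃ ψ)) = ¬3 = 0
χ ≡ χ = 2 ≡ 2 = 3
ψ ⊃ (χ ≡ χ) = 2 ⊃ 3 = 3
χ ⊃ χ = 2 ⊃ 2 = 3
φ ≡ (χ ⊃ χ) = 1 ≡ 3 = 1
(φ ≡ (χ ⊃ χ)) ≡ χ = 1 ≡ 2 = 2
(ψ ⊃ (χ ≡ χ)) ≡ ((φ ≡ (χ ⊃ χ)) ≡ χ) = 3 ≡ 2 = 2
¬((ψ ⊃ (χ ≡ χ)) ≡ ((φ ≡ (χ ⊃ χ)) ≡ χ)) = ¬2 = 1
¬(((ψ ⊃ φ) ⊃ (φ ≡ ψ)) ⊃ ((φ ≡ χ) ⊃ ψ)) ⊃ ¬((ψ ⊃ (χ ≡ χ)) ≡ ((φ ≡ (χ ⊃ χ)) ≡ χ)) = 0 ⊃ 1 = 3

3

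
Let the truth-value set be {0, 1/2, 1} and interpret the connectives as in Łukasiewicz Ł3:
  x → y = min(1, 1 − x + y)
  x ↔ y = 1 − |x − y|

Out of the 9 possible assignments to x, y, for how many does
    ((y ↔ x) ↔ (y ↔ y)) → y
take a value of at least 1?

x = 0, y = 0 ↦ 0  <
x = 0, y = 1/2 ↦ 1  ≥
x = 0, y = 1 ↦ 1  ≥
x = 1/2, y = 0 ↦ 1/2  <
x = 1/2, y = 1/2 ↦ 1/2  <
x = 1/2, y = 1 ↦ 1  ≥
x = 1, y = 0 ↦ 1  ≥
x = 1, y = 1/2 ↦ 1  ≥
x = 1, y = 1 ↦ 1  ≥
So 6 of the 9 assignments meet the threshold.

6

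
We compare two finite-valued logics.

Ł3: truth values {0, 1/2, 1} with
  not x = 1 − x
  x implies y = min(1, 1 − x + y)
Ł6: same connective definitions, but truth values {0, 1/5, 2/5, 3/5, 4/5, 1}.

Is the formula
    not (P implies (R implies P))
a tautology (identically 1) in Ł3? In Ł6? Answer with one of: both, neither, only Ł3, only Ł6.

neither

In Ł3: at P = 0, R = 0 the value is 0 — not a tautology.
In Ł6: at P = 0, R = 0 the value is 0 — not a tautology.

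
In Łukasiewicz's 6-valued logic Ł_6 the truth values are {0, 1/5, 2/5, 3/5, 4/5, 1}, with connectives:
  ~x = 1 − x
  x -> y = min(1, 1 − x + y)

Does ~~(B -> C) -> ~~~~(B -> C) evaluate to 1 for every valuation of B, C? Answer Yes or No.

Yes

At B = 4/5, C = 1, for instance:
B -> C = 4/5 -> 1 = 1
~(B -> C) = ~1 = 0
~~(B -> C) = ~0 = 1
~~~(B -> C) = ~1 = 0
~~~~(B -> C) = ~0 = 1
~~(B -> C) -> ~~~~(B -> C) = 1 -> 1 = 1
and checking the remaining 35 assignments likewise gives ≥ 1 in every case.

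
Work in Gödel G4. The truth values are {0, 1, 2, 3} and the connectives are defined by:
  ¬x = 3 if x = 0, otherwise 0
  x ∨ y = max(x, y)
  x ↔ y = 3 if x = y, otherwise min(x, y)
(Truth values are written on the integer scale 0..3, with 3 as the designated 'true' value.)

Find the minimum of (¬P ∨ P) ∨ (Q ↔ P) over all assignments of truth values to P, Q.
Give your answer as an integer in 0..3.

1

Take P = 1, Q = 0:
¬P = ¬1 = 0
¬P ∨ P = 0 ∨ 1 = 1
Q ↔ P = 0 ↔ 1 = 0
(¬P ∨ P) ∨ (Q ↔ P) = 1 ∨ 0 = 1
No assignment yields a value below 1, so this is the minimum.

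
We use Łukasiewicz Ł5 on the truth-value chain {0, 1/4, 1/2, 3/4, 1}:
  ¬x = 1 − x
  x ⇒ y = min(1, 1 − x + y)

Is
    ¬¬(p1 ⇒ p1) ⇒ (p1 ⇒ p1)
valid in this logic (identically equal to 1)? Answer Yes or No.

p1 = 0 ↦ 1
p1 = 1/4 ↦ 1
p1 = 1/2 ↦ 1
p1 = 3/4 ↦ 1
p1 = 1 ↦ 1
Every assignment gives a value ≥ 1.

Yes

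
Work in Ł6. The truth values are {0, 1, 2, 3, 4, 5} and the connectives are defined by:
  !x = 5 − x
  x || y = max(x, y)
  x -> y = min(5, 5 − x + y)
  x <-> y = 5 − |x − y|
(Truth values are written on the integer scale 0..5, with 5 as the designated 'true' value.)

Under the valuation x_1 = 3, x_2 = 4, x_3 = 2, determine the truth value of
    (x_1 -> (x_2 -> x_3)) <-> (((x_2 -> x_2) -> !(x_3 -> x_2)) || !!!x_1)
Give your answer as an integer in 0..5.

2

x_2 -> x_3 = 4 -> 2 = 3
x_1 -> (x_2 -> x_3) = 3 -> 3 = 5
x_2 -> x_2 = 4 -> 4 = 5
x_3 -> x_2 = 2 -> 4 = 5
!(x_3 -> x_2) = !5 = 0
(x_2 -> x_2) -> !(x_3 -> x_2) = 5 -> 0 = 0
!x_1 = !3 = 2
!!x_1 = !2 = 3
!!!x_1 = !3 = 2
((x_2 -> x_2) -> !(x_3 -> x_2)) || !!!x_1 = 0 || 2 = 2
(x_1 -> (x_2 -> x_3)) <-> (((x_2 -> x_2) -> !(x_3 -> x_2)) || !!!x_1) = 5 <-> 2 = 2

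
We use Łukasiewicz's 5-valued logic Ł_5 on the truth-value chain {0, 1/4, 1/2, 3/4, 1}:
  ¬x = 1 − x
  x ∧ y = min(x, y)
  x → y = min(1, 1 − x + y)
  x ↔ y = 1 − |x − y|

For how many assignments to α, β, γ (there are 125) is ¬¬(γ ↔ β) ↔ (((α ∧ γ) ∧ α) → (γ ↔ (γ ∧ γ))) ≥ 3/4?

65

value 1: 25 assignments (counts)
value 3/4: 40 assignments (counts)
value 1/2: 30 assignments
value 1/4: 20 assignments
value 0: 10 assignments
So 65 of the 125 assignments meet the threshold.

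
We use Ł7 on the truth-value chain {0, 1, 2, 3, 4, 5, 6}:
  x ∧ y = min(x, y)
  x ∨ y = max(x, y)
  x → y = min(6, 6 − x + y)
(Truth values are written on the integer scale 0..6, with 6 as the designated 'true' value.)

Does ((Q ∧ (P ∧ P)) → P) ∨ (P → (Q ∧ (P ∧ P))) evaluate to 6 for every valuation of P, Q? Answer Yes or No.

Yes

At P = 2, Q = 5, for instance:
P ∧ P = 2 ∧ 2 = 2
Q ∧ (P ∧ P) = 5 ∧ 2 = 2
(Q ∧ (P ∧ P)) → P = 2 → 2 = 6
P → (Q ∧ (P ∧ P)) = 2 → 2 = 6
((Q ∧ (P ∧ P)) → P) ∨ (P → (Q ∧ (P ∧ P))) = 6 ∨ 6 = 6
and checking the remaining 48 assignments likewise gives ≥ 6 in every case.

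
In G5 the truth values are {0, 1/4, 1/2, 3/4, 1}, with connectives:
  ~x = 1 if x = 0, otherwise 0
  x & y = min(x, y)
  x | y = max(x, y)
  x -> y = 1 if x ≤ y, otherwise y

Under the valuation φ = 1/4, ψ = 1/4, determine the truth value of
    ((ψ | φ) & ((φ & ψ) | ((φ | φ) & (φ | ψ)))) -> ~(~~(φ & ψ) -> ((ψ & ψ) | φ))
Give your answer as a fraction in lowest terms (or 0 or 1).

0

ψ | φ = 1/4 | 1/4 = 1/4
φ & ψ = 1/4 & 1/4 = 1/4
φ | φ = 1/4 | 1/4 = 1/4
φ | ψ = 1/4 | 1/4 = 1/4
(φ | φ) & (φ | ψ) = 1/4 & 1/4 = 1/4
(φ & ψ) | ((φ | φ) & (φ | ψ)) = 1/4 | 1/4 = 1/4
(ψ | φ) & ((φ & ψ) | ((φ | φ) & (φ | ψ))) = 1/4 & 1/4 = 1/4
φ & ψ = 1/4 & 1/4 = 1/4
~(φ & ψ) = ~1/4 = 0
~~(φ & ψ) = ~0 = 1
ψ & ψ = 1/4 & 1/4 = 1/4
(ψ & ψ) | φ = 1/4 | 1/4 = 1/4
~~(φ & ψ) -> ((ψ & ψ) | φ) = 1 -> 1/4 = 1/4
~(~~(φ & ψ) -> ((ψ & ψ) | φ)) = ~1/4 = 0
((ψ | φ) & ((φ & ψ) | ((φ | φ) & (φ | ψ)))) -> ~(~~(φ & ψ) -> ((ψ & ψ) | φ)) = 1/4 -> 0 = 0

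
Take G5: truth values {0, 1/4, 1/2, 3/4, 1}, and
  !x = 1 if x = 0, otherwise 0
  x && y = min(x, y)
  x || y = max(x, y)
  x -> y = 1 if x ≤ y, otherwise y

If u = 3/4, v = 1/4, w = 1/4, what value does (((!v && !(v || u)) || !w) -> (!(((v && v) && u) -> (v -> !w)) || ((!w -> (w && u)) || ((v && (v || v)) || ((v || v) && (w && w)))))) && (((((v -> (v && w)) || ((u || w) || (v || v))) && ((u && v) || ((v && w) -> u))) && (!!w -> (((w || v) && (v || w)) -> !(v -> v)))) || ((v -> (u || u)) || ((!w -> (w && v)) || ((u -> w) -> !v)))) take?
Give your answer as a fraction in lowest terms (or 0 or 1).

!v = !1/4 = 0
v || u = 1/4 || 3/4 = 3/4
!(v || u) = !3/4 = 0
!v && !(v || u) = 0 && 0 = 0
!w = !1/4 = 0
(!v && !(v || u)) || !w = 0 || 0 = 0
v && v = 1/4 && 1/4 = 1/4
(v && v) && u = 1/4 && 3/4 = 1/4
!w = !1/4 = 0
v -> !w = 1/4 -> 0 = 0
((v && v) && u) -> (v -> !w) = 1/4 -> 0 = 0
!(((v && v) && u) -> (v -> !w)) = !0 = 1
!w = !1/4 = 0
w && u = 1/4 && 3/4 = 1/4
!w -> (w && u) = 0 -> 1/4 = 1
v || v = 1/4 || 1/4 = 1/4
v && (v || v) = 1/4 && 1/4 = 1/4
v || v = 1/4 || 1/4 = 1/4
w && w = 1/4 && 1/4 = 1/4
(v || v) && (w && w) = 1/4 && 1/4 = 1/4
(v && (v || v)) || ((v || v) && (w && w)) = 1/4 || 1/4 = 1/4
(!w -> (w && u)) || ((v && (v || v)) || ((v || v) && (w && w))) = 1 || 1/4 = 1
!(((v && v) && u) -> (v -> !w)) || ((!w -> (w && u)) || ((v && (v || v)) || ((v || v) && (w && w)))) = 1 || 1 = 1
((!v && !(v || u)) || !w) -> (!(((v && v) && u) -> (v -> !w)) || ((!w -> (w && u)) || ((v && (v || v)) || ((v || v) && (w && w))))) = 0 -> 1 = 1
v && w = 1/4 && 1/4 = 1/4
v -> (v && w) = 1/4 -> 1/4 = 1
u || w = 3/4 || 1/4 = 3/4
v || v = 1/4 || 1/4 = 1/4
(u || w) || (v || v) = 3/4 || 1/4 = 3/4
(v -> (v && w)) || ((u || w) || (v || v)) = 1 || 3/4 = 1
u && v = 3/4 && 1/4 = 1/4
v && w = 1/4 && 1/4 = 1/4
(v && w) -> u = 1/4 -> 3/4 = 1
(u && v) || ((v && w) -> u) = 1/4 || 1 = 1
((v -> (v && w)) || ((u || w) || (v || v))) && ((u && v) || ((v && w) -> u)) = 1 && 1 = 1
!w = !1/4 = 0
!!w = !0 = 1
w || v = 1/4 || 1/4 = 1/4
v || w = 1/4 || 1/4 = 1/4
(w || v) && (v || w) = 1/4 && 1/4 = 1/4
v -> v = 1/4 -> 1/4 = 1
!(v -> v) = !1 = 0
((w || v) && (v || w)) -> !(v -> v) = 1/4 -> 0 = 0
!!w -> (((w || v) && (v || w)) -> !(v -> v)) = 1 -> 0 = 0
(((v -> (v && w)) || ((u || w) || (v || v))) && ((u && v) || ((v && w) -> u))) && (!!w -> (((w || v) && (v || w)) -> !(v -> v))) = 1 && 0 = 0
u || u = 3/4 || 3/4 = 3/4
v -> (u || u) = 1/4 -> 3/4 = 1
!w = !1/4 = 0
w && v = 1/4 && 1/4 = 1/4
!w -> (w && v) = 0 -> 1/4 = 1
u -> w = 3/4 -> 1/4 = 1/4
!v = !1/4 = 0
(u -> w) -> !v = 1/4 -> 0 = 0
(!w -> (w && v)) || ((u -> w) -> !v) = 1 || 0 = 1
(v -> (u || u)) || ((!w -> (w && v)) || ((u -> w) -> !v)) = 1 || 1 = 1
((((v -> (v && w)) || ((u || w) || (v || v))) && ((u && v) || ((v && w) -> u))) && (!!w -> (((w || v) && (v || w)) -> !(v -> v)))) || ((v -> (u || u)) || ((!w -> (w && v)) || ((u -> w) -> !v))) = 0 || 1 = 1
(((!v && !(v || u)) || !w) -> (!(((v && v) && u) -> (v -> !w)) || ((!w -> (w && u)) || ((v && (v || v)) || ((v || v) && (w && w)))))) && (((((v -> (v && w)) || ((u || w) || (v || v))) && ((u && v) || ((v && w) -> u))) && (!!w -> (((w || v) && (v || w)) -> !(v -> v)))) || ((v -> (u || u)) || ((!w -> (w && v)) || ((u -> w) -> !v)))) = 1 && 1 = 1

1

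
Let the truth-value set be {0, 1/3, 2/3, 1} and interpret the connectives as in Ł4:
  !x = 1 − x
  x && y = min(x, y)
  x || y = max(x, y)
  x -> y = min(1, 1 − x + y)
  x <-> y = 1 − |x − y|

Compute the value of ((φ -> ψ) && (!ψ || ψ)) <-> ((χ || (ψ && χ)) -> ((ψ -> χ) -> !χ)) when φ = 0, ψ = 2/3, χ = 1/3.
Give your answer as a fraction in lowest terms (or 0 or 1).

2/3

φ -> ψ = 0 -> 2/3 = 1
!ψ = !2/3 = 1/3
!ψ || ψ = 1/3 || 2/3 = 2/3
(φ -> ψ) && (!ψ || ψ) = 1 && 2/3 = 2/3
ψ && χ = 2/3 && 1/3 = 1/3
χ || (ψ && χ) = 1/3 || 1/3 = 1/3
ψ -> χ = 2/3 -> 1/3 = 2/3
!χ = !1/3 = 2/3
(ψ -> χ) -> !χ = 2/3 -> 2/3 = 1
(χ || (ψ && χ)) -> ((ψ -> χ) -> !χ) = 1/3 -> 1 = 1
((φ -> ψ) && (!ψ || ψ)) <-> ((χ || (ψ && χ)) -> ((ψ -> χ) -> !χ)) = 2/3 <-> 1 = 2/3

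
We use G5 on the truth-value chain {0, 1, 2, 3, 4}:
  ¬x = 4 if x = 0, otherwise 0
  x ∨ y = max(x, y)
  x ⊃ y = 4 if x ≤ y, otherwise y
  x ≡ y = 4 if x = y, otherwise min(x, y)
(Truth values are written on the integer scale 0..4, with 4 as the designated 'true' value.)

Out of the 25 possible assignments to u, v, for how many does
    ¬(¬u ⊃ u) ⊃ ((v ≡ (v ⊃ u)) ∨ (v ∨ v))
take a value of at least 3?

22

value 4: 21 assignments (counts)
value 3: 1 assignment (counts)
value 2: 1 assignment
value 1: 1 assignment
value 0: 1 assignment
So 22 of the 25 assignments meet the threshold.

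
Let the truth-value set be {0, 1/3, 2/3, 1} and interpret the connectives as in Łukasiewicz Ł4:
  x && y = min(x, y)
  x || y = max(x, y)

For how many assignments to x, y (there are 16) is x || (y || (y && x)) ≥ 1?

7

x = 0, y = 0 ↦ 0  <
x = 0, y = 1/3 ↦ 1/3  <
x = 0, y = 2/3 ↦ 2/3  <
x = 0, y = 1 ↦ 1  ≥
x = 1/3, y = 0 ↦ 1/3  <
x = 1/3, y = 1/3 ↦ 1/3  <
x = 1/3, y = 2/3 ↦ 2/3  <
x = 1/3, y = 1 ↦ 1  ≥
x = 2/3, y = 0 ↦ 2/3  <
x = 2/3, y = 1/3 ↦ 2/3  <
x = 2/3, y = 2/3 ↦ 2/3  <
x = 2/3, y = 1 ↦ 1  ≥
x = 1, y = 0 ↦ 1  ≥
x = 1, y = 1/3 ↦ 1  ≥
x = 1, y = 2/3 ↦ 1  ≥
x = 1, y = 1 ↦ 1  ≥
So 7 of the 16 assignments meet the threshold.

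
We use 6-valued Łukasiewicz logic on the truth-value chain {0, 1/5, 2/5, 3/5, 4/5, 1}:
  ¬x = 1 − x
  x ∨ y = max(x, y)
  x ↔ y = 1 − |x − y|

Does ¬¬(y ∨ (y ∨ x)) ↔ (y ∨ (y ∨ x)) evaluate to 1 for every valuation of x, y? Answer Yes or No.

At x = 3/5, y = 0, for instance:
y ∨ x = 0 ∨ 3/5 = 3/5
y ∨ (y ∨ x) = 0 ∨ 3/5 = 3/5
¬(y ∨ (y ∨ x)) = ¬3/5 = 2/5
¬¬(y ∨ (y ∨ x)) = ¬2/5 = 3/5
¬¬(y ∨ (y ∨ x)) ↔ (y ∨ (y ∨ x)) = 3/5 ↔ 3/5 = 1
and checking the remaining 35 assignments likewise gives ≥ 1 in every case.

Yes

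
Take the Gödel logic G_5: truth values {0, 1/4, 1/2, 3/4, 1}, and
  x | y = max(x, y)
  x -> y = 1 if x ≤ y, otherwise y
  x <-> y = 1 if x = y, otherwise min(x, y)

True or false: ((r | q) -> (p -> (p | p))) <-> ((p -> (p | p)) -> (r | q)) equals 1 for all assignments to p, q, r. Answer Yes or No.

Counterexample: take p = 0, q = 0, r = 0.
r | q = 0 | 0 = 0
p | p = 0 | 0 = 0
p -> (p | p) = 0 -> 0 = 1
(r | q) -> (p -> (p | p)) = 0 -> 1 = 1
(p -> (p | p)) -> (r | q) = 1 -> 0 = 0
((r | q) -> (p -> (p | p))) <-> ((p -> (p | p)) -> (r | q)) = 1 <-> 0 = 0
This gives 0 ≠ 1.

No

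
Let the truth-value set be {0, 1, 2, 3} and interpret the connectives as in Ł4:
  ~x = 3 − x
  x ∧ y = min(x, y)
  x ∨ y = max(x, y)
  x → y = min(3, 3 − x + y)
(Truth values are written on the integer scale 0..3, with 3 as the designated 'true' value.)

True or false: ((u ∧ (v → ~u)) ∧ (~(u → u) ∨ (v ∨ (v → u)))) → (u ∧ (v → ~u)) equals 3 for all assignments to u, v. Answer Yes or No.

Yes

u = 0, v = 0 ↦ 3
u = 0, v = 1 ↦ 3
u = 0, v = 2 ↦ 3
u = 0, v = 3 ↦ 3
u = 1, v = 0 ↦ 3
u = 1, v = 1 ↦ 3
u = 1, v = 2 ↦ 3
u = 1, v = 3 ↦ 3
u = 2, v = 0 ↦ 3
u = 2, v = 1 ↦ 3
u = 2, v = 2 ↦ 3
u = 2, v = 3 ↦ 3
u = 3, v = 0 ↦ 3
u = 3, v = 1 ↦ 3
u = 3, v = 2 ↦ 3
u = 3, v = 3 ↦ 3
Every assignment gives a value ≥ 3.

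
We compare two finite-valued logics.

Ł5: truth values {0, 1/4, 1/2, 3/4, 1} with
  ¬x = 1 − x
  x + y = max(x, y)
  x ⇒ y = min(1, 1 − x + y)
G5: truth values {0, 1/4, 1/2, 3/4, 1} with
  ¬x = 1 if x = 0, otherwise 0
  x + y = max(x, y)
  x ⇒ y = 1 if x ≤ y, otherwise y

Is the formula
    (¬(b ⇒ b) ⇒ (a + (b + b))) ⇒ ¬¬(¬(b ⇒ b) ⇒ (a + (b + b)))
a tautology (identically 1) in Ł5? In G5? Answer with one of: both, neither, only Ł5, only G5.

both

In Ł5: every assignment gives 1 — tautology.
In G5: every assignment gives 1 — tautology.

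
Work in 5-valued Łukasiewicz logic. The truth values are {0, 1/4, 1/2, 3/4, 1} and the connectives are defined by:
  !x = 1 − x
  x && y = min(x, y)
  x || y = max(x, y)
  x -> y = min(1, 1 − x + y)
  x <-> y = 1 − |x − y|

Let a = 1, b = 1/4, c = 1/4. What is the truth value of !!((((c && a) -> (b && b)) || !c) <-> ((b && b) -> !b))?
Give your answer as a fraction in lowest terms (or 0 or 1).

c && a = 1/4 && 1 = 1/4
b && b = 1/4 && 1/4 = 1/4
(c && a) -> (b && b) = 1/4 -> 1/4 = 1
!c = !1/4 = 3/4
((c && a) -> (b && b)) || !c = 1 || 3/4 = 1
b && b = 1/4 && 1/4 = 1/4
!b = !1/4 = 3/4
(b && b) -> !b = 1/4 -> 3/4 = 1
(((c && a) -> (b && b)) || !c) <-> ((b && b) -> !b) = 1 <-> 1 = 1
!((((c && a) -> (b && b)) || !c) <-> ((b && b) -> !b)) = !1 = 0
!!((((c && a) -> (b && b)) || !c) <-> ((b && b) -> !b)) = !0 = 1

1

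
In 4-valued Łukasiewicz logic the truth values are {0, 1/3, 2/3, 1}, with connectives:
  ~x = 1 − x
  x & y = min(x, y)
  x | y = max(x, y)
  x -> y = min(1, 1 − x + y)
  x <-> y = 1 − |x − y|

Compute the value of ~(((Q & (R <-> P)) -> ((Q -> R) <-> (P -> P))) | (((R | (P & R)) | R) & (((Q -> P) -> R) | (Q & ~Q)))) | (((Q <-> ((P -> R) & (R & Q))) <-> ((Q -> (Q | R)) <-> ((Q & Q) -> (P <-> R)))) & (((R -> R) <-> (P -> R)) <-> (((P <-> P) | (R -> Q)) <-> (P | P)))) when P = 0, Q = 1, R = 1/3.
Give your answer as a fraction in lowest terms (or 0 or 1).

R <-> P = 1/3 <-> 0 = 2/3
Q & (R <-> P) = 1 & 2/3 = 2/3
Q -> R = 1 -> 1/3 = 1/3
P -> P = 0 -> 0 = 1
(Q -> R) <-> (P -> P) = 1/3 <-> 1 = 1/3
(Q & (R <-> P)) -> ((Q -> R) <-> (P -> P)) = 2/3 -> 1/3 = 2/3
P & R = 0 & 1/3 = 0
R | (P & R) = 1/3 | 0 = 1/3
(R | (P & R)) | R = 1/3 | 1/3 = 1/3
Q -> P = 1 -> 0 = 0
(Q -> P) -> R = 0 -> 1/3 = 1
~Q = ~1 = 0
Q & ~Q = 1 & 0 = 0
((Q -> P) -> R) | (Q & ~Q) = 1 | 0 = 1
((R | (P & R)) | R) & (((Q -> P) -> R) | (Q & ~Q)) = 1/3 & 1 = 1/3
((Q & (R <-> P)) -> ((Q -> R) <-> (P -> P))) | (((R | (P & R)) | R) & (((Q -> P) -> R) | (Q & ~Q))) = 2/3 | 1/3 = 2/3
~(((Q & (R <-> P)) -> ((Q -> R) <-> (P -> P))) | (((R | (P & R)) | R) & (((Q -> P) -> R) | (Q & ~Q)))) = ~2/3 = 1/3
P -> R = 0 -> 1/3 = 1
R & Q = 1/3 & 1 = 1/3
(P -> R) & (R & Q) = 1 & 1/3 = 1/3
Q <-> ((P -> R) & (R & Q)) = 1 <-> 1/3 = 1/3
Q | R = 1 | 1/3 = 1
Q -> (Q | R) = 1 -> 1 = 1
Q & Q = 1 & 1 = 1
P <-> R = 0 <-> 1/3 = 2/3
(Q & Q) -> (P <-> R) = 1 -> 2/3 = 2/3
(Q -> (Q | R)) <-> ((Q & Q) -> (P <-> R)) = 1 <-> 2/3 = 2/3
(Q <-> ((P -> R) & (R & Q))) <-> ((Q -> (Q | R)) <-> ((Q & Q) -> (P <-> R))) = 1/3 <-> 2/3 = 2/3
R -> R = 1/3 -> 1/3 = 1
P -> R = 0 -> 1/3 = 1
(R -> R) <-> (P -> R) = 1 <-> 1 = 1
P <-> P = 0 <-> 0 = 1
R -> Q = 1/3 -> 1 = 1
(P <-> P) | (R -> Q) = 1 | 1 = 1
P | P = 0 | 0 = 0
((P <-> P) | (R -> Q)) <-> (P | P) = 1 <-> 0 = 0
((R -> R) <-> (P -> R)) <-> (((P <-> P) | (R -> Q)) <-> (P | P)) = 1 <-> 0 = 0
((Q <-> ((P -> R) & (R & Q))) <-> ((Q -> (Q | R)) <-> ((Q & Q) -> (P <-> R)))) & (((R -> R) <-> (P -> R)) <-> (((P <-> P) | (R -> Q)) <-> (P | P))) = 2/3 & 0 = 0
~(((Q & (R <-> P)) -> ((Q -> R) <-> (P -> P))) | (((R | (P & R)) | R) & (((Q -> P) -> R) | (Q & ~Q)))) | (((Q <-> ((P -> R) & (R & Q))) <-> ((Q -> (Q | R)) <-> ((Q & Q) -> (P <-> R)))) & (((R -> R) <-> (P -> R)) <-> (((P <-> P) | (R -> Q)) <-> (P | P)))) = 1/3 | 0 = 1/3

1/3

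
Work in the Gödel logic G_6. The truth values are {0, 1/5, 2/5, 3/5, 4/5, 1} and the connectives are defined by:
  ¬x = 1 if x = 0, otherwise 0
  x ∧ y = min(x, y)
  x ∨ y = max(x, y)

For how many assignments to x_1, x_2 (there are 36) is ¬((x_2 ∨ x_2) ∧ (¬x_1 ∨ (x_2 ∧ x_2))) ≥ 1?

value 1: 6 assignments (counts)
value 0: 30 assignments
So 6 of the 36 assignments meet the threshold.

6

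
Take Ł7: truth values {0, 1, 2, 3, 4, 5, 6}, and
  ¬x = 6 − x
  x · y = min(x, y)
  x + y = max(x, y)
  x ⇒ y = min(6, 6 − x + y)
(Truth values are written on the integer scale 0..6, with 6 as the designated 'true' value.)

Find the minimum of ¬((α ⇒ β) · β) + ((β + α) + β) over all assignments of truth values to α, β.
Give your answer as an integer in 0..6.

3

Take α = 0, β = 3:
α ⇒ β = 0 ⇒ 3 = 6
(α ⇒ β) · β = 6 · 3 = 3
¬((α ⇒ β) · β) = ¬3 = 3
β + α = 3 + 0 = 3
(β + α) + β = 3 + 3 = 3
¬((α ⇒ β) · β) + ((β + α) + β) = 3 + 3 = 3
No assignment yields a value below 3, so this is the minimum.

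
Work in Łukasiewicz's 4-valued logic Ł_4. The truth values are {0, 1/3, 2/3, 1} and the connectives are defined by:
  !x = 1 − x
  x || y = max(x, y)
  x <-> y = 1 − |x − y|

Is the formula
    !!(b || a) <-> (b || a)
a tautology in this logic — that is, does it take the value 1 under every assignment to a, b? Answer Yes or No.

Yes

a = 0, b = 0 ↦ 1
a = 0, b = 1/3 ↦ 1
a = 0, b = 2/3 ↦ 1
a = 0, b = 1 ↦ 1
a = 1/3, b = 0 ↦ 1
a = 1/3, b = 1/3 ↦ 1
a = 1/3, b = 2/3 ↦ 1
a = 1/3, b = 1 ↦ 1
a = 2/3, b = 0 ↦ 1
a = 2/3, b = 1/3 ↦ 1
a = 2/3, b = 2/3 ↦ 1
a = 2/3, b = 1 ↦ 1
a = 1, b = 0 ↦ 1
a = 1, b = 1/3 ↦ 1
a = 1, b = 2/3 ↦ 1
a = 1, b = 1 ↦ 1
Every assignment gives a value ≥ 1.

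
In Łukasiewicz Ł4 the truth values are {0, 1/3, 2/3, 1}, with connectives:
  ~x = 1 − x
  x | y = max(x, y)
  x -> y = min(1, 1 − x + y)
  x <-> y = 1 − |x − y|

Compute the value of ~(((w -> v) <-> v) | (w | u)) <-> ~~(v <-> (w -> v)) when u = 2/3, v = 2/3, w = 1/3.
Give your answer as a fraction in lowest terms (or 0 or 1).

2/3

w -> v = 1/3 -> 2/3 = 1
(w -> v) <-> v = 1 <-> 2/3 = 2/3
w | u = 1/3 | 2/3 = 2/3
((w -> v) <-> v) | (w | u) = 2/3 | 2/3 = 2/3
~(((w -> v) <-> v) | (w | u)) = ~2/3 = 1/3
w -> v = 1/3 -> 2/3 = 1
v <-> (w -> v) = 2/3 <-> 1 = 2/3
~(v <-> (w -> v)) = ~2/3 = 1/3
~~(v <-> (w -> v)) = ~1/3 = 2/3
~(((w -> v) <-> v) | (w | u)) <-> ~~(v <-> (w -> v)) = 1/3 <-> 2/3 = 2/3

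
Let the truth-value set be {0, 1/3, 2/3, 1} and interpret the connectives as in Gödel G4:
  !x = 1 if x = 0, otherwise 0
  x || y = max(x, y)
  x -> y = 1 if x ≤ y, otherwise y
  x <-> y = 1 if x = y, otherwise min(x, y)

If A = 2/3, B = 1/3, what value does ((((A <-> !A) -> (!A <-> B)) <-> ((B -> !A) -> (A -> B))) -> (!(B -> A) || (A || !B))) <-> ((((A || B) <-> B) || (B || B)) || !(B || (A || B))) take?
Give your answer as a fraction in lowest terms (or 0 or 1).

!A = !2/3 = 0
A <-> !A = 2/3 <-> 0 = 0
!A = !2/3 = 0
!A <-> B = 0 <-> 1/3 = 0
(A <-> !A) -> (!A <-> B) = 0 -> 0 = 1
!A = !2/3 = 0
B -> !A = 1/3 -> 0 = 0
A -> B = 2/3 -> 1/3 = 1/3
(B -> !A) -> (A -> B) = 0 -> 1/3 = 1
((A <-> !A) -> (!A <-> B)) <-> ((B -> !A) -> (A -> B)) = 1 <-> 1 = 1
B -> A = 1/3 -> 2/3 = 1
!(B -> A) = !1 = 0
!B = !1/3 = 0
A || !B = 2/3 || 0 = 2/3
!(B -> A) || (A || !B) = 0 || 2/3 = 2/3
(((A <-> !A) -> (!A <-> B)) <-> ((B -> !A) -> (A -> B))) -> (!(B -> A) || (A || !B)) = 1 -> 2/3 = 2/3
A || B = 2/3 || 1/3 = 2/3
(A || B) <-> B = 2/3 <-> 1/3 = 1/3
B || B = 1/3 || 1/3 = 1/3
((A || B) <-> B) || (B || B) = 1/3 || 1/3 = 1/3
A || B = 2/3 || 1/3 = 2/3
B || (A || B) = 1/3 || 2/3 = 2/3
!(B || (A || B)) = !2/3 = 0
(((A || B) <-> B) || (B || B)) || !(B || (A || B)) = 1/3 || 0 = 1/3
((((A <-> !A) -> (!A <-> B)) <-> ((B -> !A) -> (A -> B))) -> (!(B -> A) || (A || !B))) <-> ((((A || B) <-> B) || (B || B)) || !(B || (A || B))) = 2/3 <-> 1/3 = 1/3

1/3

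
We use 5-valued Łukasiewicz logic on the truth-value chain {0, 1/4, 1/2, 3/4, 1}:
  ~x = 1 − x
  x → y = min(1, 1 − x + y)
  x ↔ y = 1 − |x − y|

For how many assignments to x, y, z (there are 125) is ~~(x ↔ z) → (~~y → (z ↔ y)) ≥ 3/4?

117

value 1: 110 assignments (counts)
value 3/4: 7 assignments (counts)
value 1/2: 5 assignments
value 1/4: 2 assignments
value 0: 1 assignment
So 117 of the 125 assignments meet the threshold.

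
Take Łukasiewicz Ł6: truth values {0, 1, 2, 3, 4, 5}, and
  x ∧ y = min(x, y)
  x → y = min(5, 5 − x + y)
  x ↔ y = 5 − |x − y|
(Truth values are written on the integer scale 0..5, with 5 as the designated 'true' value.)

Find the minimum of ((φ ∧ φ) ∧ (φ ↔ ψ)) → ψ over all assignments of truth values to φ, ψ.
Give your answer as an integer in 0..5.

3

Take φ = 2, ψ = 0:
φ ∧ φ = 2 ∧ 2 = 2
φ ↔ ψ = 2 ↔ 0 = 3
(φ ∧ φ) ∧ (φ ↔ ψ) = 2 ∧ 3 = 2
((φ ∧ φ) ∧ (φ ↔ ψ)) → ψ = 2 → 0 = 3
No assignment yields a value below 3, so this is the minimum.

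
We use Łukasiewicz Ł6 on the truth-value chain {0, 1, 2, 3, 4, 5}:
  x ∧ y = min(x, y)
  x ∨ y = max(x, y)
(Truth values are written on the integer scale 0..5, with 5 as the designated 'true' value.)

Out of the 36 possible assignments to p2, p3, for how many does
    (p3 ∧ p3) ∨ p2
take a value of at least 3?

27

value 5: 11 assignments (counts)
value 4: 9 assignments (counts)
value 3: 7 assignments (counts)
value 2: 5 assignments
value 1: 3 assignments
value 0: 1 assignment
So 27 of the 36 assignments meet the threshold.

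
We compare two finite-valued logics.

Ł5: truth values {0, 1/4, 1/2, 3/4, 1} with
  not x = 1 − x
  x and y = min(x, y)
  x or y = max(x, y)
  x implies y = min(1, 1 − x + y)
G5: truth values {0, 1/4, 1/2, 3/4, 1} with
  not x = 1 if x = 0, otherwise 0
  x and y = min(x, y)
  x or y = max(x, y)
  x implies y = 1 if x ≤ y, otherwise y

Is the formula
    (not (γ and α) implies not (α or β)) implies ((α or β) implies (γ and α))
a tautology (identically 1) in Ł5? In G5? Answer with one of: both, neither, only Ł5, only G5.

In Ł5: every assignment gives 1 — tautology.
In G5: at α = 1/4, β = 1/2, γ = 1/4 the value is 1/4 — not a tautology.

only Ł5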